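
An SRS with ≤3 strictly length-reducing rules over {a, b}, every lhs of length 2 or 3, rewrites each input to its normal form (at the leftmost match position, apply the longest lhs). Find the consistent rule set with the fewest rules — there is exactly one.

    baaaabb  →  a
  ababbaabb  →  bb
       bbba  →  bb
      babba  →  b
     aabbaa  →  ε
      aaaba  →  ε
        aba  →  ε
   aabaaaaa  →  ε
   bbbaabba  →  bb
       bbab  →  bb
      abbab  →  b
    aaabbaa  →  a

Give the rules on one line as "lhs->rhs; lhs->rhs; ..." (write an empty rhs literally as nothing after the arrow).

  | baaaabb => aaabb => abb => ab => a
  | ababbaabb => aabbaabb => bbaabb => babb => bb
  | bbba => bb
  | babba => bba => b

aa->; ab->a; ba->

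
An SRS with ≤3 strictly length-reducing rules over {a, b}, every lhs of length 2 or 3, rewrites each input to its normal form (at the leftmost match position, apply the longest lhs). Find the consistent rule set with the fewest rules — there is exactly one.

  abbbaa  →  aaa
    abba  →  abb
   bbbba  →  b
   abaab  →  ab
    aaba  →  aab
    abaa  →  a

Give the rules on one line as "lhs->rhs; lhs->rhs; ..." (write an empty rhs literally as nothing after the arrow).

  | abbbaa => aaa
  | abba => abb
  | bbbba => ba => b
  | abaab => ab

ba->b; baa->; bbb->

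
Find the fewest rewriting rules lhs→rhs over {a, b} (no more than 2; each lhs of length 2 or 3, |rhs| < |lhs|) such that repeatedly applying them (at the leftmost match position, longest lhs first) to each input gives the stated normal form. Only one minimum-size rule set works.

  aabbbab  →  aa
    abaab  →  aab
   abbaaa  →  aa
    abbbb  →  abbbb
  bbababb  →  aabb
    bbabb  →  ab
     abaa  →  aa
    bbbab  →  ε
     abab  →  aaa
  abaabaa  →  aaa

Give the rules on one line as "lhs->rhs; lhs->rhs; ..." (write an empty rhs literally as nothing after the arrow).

ba->; bab->aa

  | aabbbab => aabbaa => aaba => aa
  | abaab => aab
  | abbaaa => abaa => aa
  | abbbb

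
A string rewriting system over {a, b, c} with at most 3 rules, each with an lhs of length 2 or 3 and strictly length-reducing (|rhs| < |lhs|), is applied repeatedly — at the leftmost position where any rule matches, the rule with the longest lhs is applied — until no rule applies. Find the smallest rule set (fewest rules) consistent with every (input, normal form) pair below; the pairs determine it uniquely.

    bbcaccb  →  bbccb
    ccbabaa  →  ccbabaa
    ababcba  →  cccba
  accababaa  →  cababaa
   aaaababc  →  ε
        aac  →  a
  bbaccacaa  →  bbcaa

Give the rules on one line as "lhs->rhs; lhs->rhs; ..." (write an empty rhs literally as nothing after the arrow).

abc->cc; ac->

  | bbcaccb => bbccb
  | ccbabaa
  | ababcba => abccba => cccba
  | accababaa => cababaa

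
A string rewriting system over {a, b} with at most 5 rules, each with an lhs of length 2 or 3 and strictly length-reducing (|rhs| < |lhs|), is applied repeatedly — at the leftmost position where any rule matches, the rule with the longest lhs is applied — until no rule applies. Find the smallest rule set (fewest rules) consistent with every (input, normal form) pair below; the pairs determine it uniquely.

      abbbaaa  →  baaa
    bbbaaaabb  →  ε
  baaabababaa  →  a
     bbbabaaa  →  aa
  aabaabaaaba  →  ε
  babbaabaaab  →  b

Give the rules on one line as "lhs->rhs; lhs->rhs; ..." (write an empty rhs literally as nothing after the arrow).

ab->b; aba->bb; bab->ab; bb->

  | abbbaaa => bbbaaa => baaa
  | bbbaaaabb => baaaabb => baaabb => baabb => babb => abb => bb => ε
  | baaabababaa => baabbbabaa => babbbabaa => abbbabaa => bbbabaa => babaa => abaa => bba => a
  | bbbabaaa => babaaa => abaaa => bbaa => aa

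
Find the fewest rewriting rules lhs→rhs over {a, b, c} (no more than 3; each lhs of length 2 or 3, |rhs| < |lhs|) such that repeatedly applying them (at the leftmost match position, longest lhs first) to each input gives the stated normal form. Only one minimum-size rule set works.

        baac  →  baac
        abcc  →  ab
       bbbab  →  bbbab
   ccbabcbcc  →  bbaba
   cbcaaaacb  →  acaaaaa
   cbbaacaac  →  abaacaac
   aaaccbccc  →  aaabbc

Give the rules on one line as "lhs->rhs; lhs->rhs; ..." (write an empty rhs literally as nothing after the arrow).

cb->a; cc->; ccb->bb

  | baac
  | abcc => ab
  | bbbab
  | ccbabcbcc => bbabcbcc => bbabacc => bbaba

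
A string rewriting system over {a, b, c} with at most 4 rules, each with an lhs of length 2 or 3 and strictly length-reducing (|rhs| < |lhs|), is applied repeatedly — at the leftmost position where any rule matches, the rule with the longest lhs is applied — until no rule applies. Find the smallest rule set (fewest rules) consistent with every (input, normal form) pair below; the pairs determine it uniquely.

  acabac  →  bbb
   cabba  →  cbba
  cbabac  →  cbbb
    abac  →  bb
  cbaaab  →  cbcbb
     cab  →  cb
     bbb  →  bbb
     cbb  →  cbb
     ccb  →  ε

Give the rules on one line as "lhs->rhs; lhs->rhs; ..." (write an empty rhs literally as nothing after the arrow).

  | acabac => babac => bbac => bbb
  | cabba => cbba
  | cbabac => cbbac => cbbb
  | abac => bac => bb

aaa->cb; ab->b; ac->b; ccb->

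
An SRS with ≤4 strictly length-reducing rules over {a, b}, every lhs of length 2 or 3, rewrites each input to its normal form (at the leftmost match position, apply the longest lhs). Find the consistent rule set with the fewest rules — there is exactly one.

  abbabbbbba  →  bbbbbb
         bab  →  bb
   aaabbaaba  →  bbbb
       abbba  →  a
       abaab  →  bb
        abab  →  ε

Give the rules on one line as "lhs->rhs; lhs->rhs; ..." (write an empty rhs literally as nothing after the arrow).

aa->b; ab->; abb->a; ba->b

  | abbabbbbba => aabbbbba => bbbbbba => bbbbbb
  | bab => bb
  | aaabbaaba => babbaaba => bbbaaba => bbbaba => bbbba => bbbb
  | abbba => aba => a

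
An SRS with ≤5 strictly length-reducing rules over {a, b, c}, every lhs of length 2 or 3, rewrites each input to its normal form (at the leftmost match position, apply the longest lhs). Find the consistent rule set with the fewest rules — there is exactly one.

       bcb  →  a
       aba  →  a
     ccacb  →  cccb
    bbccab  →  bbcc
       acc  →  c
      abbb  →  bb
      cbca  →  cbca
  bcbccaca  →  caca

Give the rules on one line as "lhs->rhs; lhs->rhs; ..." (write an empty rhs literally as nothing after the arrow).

  | bcb => a
  | aba => a
  | ccacb => cccb
  | bbccab => bbcc

ab->; acb->cb; acc->c; bcb->a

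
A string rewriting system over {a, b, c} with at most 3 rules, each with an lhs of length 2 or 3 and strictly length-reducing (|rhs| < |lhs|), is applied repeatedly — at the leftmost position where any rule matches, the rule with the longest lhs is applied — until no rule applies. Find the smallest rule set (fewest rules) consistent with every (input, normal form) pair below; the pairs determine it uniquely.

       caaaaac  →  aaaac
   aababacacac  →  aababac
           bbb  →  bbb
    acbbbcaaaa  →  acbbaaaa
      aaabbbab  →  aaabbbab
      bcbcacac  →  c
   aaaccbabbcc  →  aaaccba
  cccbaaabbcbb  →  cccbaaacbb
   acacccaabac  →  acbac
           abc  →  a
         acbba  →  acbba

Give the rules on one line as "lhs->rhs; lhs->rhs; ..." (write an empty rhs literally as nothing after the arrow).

bc->; bcb->cb; ca->

  | caaaaac => aaaac
  | aababacacac => aababacac => aababac
  | bbb
  | acbbbcaaaa => acbbaaaa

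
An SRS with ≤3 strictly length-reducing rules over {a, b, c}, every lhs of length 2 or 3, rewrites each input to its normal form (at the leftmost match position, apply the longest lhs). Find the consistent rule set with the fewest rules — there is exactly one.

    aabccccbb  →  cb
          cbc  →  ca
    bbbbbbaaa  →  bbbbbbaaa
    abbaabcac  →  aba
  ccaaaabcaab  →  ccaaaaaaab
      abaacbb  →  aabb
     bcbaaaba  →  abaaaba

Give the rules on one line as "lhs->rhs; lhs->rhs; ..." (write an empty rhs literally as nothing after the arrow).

  | aabccccbb => aaacccbb => aacccbb => acccbb => cccbb => cb
  | cbc => ca
  | bbbbbbaaa
  | abbaabcac => abbaaaac => abbaaac => abbaac => abbac => abbc => aba

ac->c; bc->a; ccb->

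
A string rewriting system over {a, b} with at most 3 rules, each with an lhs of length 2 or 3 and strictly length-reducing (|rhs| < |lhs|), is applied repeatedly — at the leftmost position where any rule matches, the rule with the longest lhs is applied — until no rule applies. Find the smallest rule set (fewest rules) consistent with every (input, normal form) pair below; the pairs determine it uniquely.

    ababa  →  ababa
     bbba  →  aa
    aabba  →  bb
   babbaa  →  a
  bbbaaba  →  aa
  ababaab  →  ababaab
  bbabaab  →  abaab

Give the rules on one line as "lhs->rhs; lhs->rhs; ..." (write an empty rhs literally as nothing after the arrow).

aaa->bb; bba->a; bbb->a

  | ababa
  | bbba => aa
  | aabba => aaa => bb
  | babbaa => baaa => bbb => a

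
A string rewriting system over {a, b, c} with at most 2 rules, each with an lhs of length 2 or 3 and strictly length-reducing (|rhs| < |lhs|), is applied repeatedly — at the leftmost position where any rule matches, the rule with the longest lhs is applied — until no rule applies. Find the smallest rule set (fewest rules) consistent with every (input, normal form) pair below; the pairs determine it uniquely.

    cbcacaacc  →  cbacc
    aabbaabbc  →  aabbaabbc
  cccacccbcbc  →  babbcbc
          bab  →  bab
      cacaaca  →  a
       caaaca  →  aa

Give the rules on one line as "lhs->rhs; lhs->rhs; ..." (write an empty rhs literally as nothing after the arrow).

  | cbcacaacc => cbcaacc => cbacc
  | aabbaabbc
  | cccacccbcbc => bacccbcbc => babbcbc
  | bab

ca->; ccc->b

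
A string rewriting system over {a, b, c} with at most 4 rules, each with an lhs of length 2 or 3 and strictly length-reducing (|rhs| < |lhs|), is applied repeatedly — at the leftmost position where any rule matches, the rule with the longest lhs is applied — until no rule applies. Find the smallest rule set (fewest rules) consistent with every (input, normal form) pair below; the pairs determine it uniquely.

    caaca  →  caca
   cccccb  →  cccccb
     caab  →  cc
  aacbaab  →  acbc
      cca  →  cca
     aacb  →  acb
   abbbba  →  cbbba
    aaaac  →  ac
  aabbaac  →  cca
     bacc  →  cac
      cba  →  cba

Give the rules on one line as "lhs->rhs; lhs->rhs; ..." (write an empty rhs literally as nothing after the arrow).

aa->a; ab->c; bac->ca

  | caaca => caca
  | cccccb
  | caab => cab => cc
  | aacbaab => acbaab => acbab => acbc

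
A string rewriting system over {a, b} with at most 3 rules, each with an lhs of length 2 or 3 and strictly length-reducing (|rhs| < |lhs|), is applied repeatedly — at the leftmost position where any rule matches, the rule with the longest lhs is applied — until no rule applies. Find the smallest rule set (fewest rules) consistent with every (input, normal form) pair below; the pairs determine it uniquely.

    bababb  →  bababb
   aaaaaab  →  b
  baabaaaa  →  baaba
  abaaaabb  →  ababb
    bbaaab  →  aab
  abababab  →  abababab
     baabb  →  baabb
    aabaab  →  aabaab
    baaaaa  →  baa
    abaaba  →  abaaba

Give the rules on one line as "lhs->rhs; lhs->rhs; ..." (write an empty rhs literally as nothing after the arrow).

  | bababb
  | aaaaaab => aaab => b
  | baabaaaa => baaba
  | abaaaabb => ababb

aaa->; bba->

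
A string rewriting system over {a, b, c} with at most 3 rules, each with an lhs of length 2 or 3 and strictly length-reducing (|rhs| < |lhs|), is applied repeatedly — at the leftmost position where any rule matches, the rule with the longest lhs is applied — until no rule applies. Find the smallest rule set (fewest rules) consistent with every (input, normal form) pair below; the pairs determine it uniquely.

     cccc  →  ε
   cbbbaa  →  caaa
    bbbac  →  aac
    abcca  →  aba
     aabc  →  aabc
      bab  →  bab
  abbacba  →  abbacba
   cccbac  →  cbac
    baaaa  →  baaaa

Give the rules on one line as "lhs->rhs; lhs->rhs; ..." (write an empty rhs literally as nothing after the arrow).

bbb->a; cc->

  | cccc => cc => ε
  | cbbbaa => caaa
  | bbbac => aac
  | abcca => aba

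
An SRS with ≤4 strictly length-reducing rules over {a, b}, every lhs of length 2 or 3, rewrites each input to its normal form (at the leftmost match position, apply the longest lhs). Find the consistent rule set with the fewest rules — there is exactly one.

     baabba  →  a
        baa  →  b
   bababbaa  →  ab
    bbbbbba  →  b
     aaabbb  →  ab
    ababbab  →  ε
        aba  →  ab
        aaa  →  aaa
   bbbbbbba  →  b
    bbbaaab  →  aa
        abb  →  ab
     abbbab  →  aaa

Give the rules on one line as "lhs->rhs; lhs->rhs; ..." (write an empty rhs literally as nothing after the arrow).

aab->; ba->b; bab->aa; bb->b

  | baabba => babba => aaba => a
  | baa => ba => b
  | bababbaa => aaabbaa => abaa => aba => ab
  | bbbbbba => bbbbba => bbbba => bbba => bba => ba => b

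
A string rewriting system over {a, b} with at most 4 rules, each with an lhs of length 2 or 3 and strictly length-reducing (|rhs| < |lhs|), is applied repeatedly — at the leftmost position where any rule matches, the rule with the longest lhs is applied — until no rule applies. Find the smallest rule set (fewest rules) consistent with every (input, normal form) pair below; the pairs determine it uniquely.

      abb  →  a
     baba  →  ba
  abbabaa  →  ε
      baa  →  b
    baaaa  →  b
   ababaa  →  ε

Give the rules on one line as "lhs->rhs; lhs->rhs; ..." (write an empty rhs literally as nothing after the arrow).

aa->; ab->a; aba->a

  | abb => ab => a
  | baba => ba
  | abbabaa => ababaa => abaa => aa => ε
  | baa => b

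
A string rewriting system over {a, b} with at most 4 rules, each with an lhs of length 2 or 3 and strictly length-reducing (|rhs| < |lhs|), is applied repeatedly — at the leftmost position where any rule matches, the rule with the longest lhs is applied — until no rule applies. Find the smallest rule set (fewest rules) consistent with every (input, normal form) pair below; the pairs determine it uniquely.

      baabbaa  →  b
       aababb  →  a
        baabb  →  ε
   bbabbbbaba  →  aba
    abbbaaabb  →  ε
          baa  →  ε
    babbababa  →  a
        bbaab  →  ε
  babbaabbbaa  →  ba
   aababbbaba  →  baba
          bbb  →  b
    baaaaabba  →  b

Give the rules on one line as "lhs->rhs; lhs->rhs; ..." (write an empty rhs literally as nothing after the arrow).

aa->b; aaa->b; bb->; bbb->aa

  | baabbaa => bbbbaa => aabaa => bbaa => aa => b
  | aababb => bbabb => abb => a
  | baabb => bbbb => aab => bb => ε
  | bbabbbbaba => abbbbaba => aaababa => bbaba => aba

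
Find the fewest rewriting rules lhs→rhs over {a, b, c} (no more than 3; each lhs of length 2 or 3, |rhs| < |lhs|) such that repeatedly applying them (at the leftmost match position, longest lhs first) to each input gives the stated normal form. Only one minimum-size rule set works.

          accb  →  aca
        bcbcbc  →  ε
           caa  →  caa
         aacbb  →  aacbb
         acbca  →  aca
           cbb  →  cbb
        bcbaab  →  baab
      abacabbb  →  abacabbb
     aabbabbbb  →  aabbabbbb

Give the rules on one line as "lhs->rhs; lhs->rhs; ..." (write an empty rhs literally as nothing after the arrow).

  | accb => aca
  | bcbcbc => bcbc => bc => ε
  | caa
  | aacbb

bc->; ccb->ca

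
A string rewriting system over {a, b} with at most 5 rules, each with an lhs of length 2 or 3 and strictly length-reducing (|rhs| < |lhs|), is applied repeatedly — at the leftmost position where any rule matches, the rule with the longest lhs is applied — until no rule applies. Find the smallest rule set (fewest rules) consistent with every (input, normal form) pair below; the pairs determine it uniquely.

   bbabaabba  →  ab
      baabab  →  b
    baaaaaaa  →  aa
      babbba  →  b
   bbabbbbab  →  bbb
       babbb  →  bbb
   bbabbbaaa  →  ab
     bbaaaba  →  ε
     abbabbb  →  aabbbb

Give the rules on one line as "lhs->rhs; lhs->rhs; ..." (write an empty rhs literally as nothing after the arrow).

  | bbabaabba => abbaabba => aababba => ababba => babba => bba => ab
  | baabab => abab => bab => b
  | baaaaaaa => aaaaaa => baaa => aa
  | babbba => bbba => bab => b

aaa->b; aba->ba; ba->; bba->ab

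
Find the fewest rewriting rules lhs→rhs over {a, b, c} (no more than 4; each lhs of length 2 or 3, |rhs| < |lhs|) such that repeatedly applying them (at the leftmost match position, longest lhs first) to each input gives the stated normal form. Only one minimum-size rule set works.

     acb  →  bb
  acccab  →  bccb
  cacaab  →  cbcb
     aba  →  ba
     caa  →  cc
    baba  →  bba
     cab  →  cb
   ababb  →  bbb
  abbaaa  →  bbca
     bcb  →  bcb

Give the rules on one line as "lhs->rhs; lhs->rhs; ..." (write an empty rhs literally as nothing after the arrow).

  | acb => bb
  | acccab => bccab => bccb
  | cacaab => cbaab => cbcb
  | aba => ba

aa->c; ab->b; ac->b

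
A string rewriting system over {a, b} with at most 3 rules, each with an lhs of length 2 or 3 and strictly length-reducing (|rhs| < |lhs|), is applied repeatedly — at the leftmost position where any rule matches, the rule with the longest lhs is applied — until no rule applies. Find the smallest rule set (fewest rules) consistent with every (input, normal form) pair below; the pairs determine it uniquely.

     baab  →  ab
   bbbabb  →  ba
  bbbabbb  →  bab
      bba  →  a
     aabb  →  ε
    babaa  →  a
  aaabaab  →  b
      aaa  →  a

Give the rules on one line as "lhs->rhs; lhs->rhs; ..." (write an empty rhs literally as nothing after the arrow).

  | baab => ab
  | bbbabb => babb => ba
  | bbbabbb => babbb => bab
  | bba => a

aa->; baa->a; bb->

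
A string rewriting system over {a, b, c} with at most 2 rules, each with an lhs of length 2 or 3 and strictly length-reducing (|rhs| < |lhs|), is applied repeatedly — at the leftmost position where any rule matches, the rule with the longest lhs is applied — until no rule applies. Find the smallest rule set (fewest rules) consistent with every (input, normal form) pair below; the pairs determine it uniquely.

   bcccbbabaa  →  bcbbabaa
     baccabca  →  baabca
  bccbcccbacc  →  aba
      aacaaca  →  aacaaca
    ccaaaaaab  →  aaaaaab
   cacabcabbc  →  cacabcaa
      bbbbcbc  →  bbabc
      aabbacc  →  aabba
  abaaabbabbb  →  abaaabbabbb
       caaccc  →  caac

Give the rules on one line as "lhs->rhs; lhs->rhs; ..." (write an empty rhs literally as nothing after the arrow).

  | bcccbbabaa => bcbbabaa
  | baccabca => baabca
  | bccbcccbacc => bbcccbacc => accbacc => abacc => aba
  | aacaaca

bbc->a; cc->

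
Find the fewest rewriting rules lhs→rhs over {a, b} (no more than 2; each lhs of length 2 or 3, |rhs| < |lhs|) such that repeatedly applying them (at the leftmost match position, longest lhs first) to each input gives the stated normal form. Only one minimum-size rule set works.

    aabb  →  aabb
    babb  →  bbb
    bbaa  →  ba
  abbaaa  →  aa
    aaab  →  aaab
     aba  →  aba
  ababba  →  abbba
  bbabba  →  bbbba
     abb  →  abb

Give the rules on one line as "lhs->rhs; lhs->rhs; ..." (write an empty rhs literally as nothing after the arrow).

baa->a; bab->bb

  | aabb
  | babb => bbb
  | bbaa => ba
  | abbaaa => abaa => aa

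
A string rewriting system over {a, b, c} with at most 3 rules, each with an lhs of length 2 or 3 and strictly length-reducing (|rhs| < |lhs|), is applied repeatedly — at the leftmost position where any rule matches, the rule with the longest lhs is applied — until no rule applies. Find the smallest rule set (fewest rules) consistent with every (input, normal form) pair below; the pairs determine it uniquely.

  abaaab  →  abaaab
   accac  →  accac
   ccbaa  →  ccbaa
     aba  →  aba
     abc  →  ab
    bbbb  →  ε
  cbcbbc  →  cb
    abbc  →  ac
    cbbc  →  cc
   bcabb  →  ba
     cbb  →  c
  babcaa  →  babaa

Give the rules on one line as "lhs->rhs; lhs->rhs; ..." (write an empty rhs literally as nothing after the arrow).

  | abaaab
  | accac
  | ccbaa
  | aba

bb->; bc->b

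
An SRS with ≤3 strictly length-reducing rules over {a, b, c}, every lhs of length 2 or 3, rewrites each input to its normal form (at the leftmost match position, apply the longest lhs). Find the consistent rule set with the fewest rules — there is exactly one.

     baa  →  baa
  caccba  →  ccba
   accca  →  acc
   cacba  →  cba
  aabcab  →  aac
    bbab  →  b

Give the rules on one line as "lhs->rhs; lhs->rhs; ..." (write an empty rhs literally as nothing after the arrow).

  | baa
  | caccba => ccba
  | accca => acc
  | cacba => cba

bb->c; ca->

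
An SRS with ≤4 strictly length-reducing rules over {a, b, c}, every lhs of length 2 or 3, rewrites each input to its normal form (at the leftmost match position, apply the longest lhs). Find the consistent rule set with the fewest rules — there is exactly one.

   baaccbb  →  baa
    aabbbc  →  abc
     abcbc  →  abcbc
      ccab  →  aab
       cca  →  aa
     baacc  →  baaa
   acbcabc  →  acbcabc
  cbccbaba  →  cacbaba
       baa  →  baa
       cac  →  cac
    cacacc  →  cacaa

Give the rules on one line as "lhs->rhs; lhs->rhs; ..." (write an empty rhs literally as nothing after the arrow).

abb->; bcc->ac; cc->a

  | baaccbb => baaabb => baa
  | aabbbc => abc
  | abcbc
  | ccab => aab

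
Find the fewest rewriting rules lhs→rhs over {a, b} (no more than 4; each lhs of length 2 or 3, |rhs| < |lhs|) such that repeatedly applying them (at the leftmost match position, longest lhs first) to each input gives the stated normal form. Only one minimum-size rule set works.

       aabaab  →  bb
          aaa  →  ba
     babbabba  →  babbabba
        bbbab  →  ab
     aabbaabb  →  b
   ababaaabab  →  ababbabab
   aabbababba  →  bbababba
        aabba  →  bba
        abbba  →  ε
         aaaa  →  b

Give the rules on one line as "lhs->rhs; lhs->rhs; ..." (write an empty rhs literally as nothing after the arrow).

  | aabaab => baab => bb
  | aaa => ba
  | babbabba
  | bbbab => ab

aa->; aaa->ba; bbb->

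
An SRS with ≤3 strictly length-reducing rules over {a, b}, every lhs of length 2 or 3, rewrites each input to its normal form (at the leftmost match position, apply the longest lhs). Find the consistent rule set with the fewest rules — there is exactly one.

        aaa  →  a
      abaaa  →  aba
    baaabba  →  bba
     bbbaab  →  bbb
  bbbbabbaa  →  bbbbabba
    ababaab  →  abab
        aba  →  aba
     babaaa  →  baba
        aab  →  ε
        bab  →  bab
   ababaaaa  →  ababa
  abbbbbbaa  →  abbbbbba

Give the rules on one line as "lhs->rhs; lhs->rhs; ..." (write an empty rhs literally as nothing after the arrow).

  | aaa => aa => a
  | abaaa => abaa => aba
  | baaabba => baabba => bba
  | bbbaab => bbb

aa->a; aab->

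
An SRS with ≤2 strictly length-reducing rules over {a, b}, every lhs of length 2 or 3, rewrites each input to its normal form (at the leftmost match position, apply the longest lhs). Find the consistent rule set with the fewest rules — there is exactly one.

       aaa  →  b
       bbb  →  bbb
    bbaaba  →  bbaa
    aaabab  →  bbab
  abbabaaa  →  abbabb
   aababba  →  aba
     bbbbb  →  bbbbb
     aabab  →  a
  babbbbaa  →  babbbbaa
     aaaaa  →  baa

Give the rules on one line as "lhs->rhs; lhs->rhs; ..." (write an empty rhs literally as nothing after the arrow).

aaa->b; aab->a

  | aaa => b
  | bbb
  | bbaaba => bbaa
  | aaabab => bbab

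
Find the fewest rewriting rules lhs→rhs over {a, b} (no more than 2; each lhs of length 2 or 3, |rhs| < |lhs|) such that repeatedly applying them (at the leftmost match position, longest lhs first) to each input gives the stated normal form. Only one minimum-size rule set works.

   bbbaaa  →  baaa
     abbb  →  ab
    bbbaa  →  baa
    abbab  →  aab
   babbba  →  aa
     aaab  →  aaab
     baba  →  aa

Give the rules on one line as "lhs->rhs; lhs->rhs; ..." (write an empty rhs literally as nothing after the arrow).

  | bbbaaa => baaa
  | abbb => ab
  | bbbaa => baa
  | abbab => aab

bab->a; bb->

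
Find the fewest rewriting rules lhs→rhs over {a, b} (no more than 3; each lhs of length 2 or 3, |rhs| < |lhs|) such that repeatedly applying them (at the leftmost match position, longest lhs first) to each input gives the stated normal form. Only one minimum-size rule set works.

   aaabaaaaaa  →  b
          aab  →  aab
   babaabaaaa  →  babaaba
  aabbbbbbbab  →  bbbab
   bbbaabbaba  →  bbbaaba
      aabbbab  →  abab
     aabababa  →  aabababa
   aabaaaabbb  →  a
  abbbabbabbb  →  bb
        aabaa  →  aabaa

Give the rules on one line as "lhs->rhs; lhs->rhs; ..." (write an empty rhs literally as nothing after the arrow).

aaa->; abb->

  | aaabaaaaaa => baaaaaa => baaa => b
  | aab
  | babaabaaaa => babaaba
  | aabbbbbbbab => abbbbbab => bbbab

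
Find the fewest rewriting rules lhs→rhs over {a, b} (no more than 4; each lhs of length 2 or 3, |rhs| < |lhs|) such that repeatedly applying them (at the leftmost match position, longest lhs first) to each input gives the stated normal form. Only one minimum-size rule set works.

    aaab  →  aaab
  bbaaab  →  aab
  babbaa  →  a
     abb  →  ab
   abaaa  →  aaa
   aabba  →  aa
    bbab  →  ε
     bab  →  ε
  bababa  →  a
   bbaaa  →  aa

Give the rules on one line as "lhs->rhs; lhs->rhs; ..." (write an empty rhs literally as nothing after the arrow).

ba->; bab->; bb->b

  | aaab
  | bbaaab => baaab => aab
  | babbaa => baa => a
  | abb => ab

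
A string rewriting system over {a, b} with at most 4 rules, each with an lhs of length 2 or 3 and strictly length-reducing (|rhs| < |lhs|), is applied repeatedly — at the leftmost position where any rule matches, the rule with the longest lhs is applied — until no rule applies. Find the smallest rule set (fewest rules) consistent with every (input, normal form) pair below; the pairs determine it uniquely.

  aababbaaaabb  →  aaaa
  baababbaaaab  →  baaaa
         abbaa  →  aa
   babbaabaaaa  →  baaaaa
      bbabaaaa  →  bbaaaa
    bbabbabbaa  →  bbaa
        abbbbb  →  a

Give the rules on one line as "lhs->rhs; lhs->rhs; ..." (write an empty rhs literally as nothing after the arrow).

  | aababbaaaabb => aabbaaaabb => aaaaabb => aaaa
  | baababbaaaab => baabbaaaab => baaaaab => baaaa
  | abbaa => aa
  | babbaabaaaa => baabaaaa => baaaaa

ab->; abb->; bbb->a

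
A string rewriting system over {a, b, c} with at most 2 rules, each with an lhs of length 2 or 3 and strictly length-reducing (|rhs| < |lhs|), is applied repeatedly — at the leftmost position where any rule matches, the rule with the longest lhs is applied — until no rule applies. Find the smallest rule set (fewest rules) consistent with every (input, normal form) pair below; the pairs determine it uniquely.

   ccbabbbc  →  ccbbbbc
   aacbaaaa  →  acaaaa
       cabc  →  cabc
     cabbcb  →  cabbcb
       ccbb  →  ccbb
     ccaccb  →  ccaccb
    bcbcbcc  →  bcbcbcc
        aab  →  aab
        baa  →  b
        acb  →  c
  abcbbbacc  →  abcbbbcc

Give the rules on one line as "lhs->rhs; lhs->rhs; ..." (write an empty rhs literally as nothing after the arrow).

  | ccbabbbc => ccbbbbc
  | aacbaaaa => acaaaa
  | cabc
  | cabbcb

acb->c; ba->b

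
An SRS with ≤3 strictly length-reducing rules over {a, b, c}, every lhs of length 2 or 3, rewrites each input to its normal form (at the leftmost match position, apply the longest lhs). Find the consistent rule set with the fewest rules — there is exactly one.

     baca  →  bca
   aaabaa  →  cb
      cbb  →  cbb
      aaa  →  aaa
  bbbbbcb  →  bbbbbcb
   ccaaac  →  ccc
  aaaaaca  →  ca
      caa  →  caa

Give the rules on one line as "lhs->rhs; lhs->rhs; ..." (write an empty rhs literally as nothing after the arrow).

  | baca => bca
  | aaabaa => aaacb => aacb => acb => cb
  | cbb
  | aaa

ac->c; baa->cb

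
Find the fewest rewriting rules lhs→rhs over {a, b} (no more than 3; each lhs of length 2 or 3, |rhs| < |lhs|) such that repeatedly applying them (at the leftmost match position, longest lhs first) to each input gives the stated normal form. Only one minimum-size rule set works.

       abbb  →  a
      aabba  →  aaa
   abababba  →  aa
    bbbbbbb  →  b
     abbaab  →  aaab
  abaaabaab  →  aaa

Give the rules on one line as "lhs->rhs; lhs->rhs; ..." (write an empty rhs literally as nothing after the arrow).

baa->ab; bb->; bbb->

  | abbb => a
  | aabba => aaa
  | abababba => ababaa => abaab => aabb => aa
  | bbbbbbb => bbbb => b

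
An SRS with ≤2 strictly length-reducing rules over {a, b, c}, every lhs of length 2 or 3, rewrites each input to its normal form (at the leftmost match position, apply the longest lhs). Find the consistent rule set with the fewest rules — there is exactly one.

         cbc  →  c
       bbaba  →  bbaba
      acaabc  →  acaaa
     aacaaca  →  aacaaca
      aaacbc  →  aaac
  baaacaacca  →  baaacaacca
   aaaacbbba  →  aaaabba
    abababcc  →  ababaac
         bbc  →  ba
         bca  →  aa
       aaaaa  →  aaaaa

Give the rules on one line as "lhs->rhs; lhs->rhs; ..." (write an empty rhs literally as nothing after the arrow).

bc->a; cb->

  | cbc => c
  | bbaba
  | acaabc => acaaa
  | aacaaca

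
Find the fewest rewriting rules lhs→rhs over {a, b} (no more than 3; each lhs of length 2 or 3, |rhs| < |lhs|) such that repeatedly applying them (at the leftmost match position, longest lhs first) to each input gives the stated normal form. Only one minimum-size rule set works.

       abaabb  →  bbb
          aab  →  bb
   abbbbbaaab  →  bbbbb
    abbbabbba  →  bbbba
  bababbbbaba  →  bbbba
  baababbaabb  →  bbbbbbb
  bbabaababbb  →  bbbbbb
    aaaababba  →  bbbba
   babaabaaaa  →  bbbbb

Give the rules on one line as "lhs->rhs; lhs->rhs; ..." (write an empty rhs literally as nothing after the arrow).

aa->b; ab->

  | abaabb => aabb => bbb
  | aab => bb
  | abbbbbaaab => bbbbaaab => bbbbbab => bbbbb
  | abbbabbba => bbabbba => bbbba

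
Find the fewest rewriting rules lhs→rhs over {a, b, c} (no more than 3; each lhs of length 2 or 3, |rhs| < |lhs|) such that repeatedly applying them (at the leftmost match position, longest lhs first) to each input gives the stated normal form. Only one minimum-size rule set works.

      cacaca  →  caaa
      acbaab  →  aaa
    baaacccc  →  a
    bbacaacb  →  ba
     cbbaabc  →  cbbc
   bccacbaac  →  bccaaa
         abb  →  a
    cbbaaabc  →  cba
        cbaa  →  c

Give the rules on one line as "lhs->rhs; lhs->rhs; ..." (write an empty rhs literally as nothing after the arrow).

  | cacaca => caaca => caaa
  | acbaab => abaab => aaab => aaa
  | baaacccc => acccc => accc => acc => ac => a
  | bbacaacb => bbaaacb => bacb => bab => ba

ab->a; ac->a; baa->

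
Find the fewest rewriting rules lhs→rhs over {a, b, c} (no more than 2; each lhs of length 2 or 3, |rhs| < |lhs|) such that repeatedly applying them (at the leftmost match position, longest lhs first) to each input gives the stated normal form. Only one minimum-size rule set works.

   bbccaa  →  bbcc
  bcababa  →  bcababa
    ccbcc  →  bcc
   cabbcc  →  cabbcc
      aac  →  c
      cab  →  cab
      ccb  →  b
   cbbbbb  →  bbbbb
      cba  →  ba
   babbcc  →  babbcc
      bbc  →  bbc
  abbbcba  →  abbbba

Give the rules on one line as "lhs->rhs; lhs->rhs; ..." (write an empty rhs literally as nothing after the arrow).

aa->; cb->b

  | bbccaa => bbcc
  | bcababa
  | ccbcc => cbcc => bcc
  | cabbcc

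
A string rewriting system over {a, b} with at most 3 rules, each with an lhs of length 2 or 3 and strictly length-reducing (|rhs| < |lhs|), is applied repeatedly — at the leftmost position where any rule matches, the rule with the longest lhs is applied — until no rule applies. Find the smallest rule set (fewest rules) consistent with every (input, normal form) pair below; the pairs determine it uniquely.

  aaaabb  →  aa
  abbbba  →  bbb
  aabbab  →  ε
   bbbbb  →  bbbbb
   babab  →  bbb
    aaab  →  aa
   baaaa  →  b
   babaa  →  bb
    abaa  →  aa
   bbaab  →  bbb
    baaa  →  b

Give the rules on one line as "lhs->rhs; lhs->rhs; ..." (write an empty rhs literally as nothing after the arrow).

ab->; ba->b

  | aaaabb => aaab => aa
  | abbbba => bbba => bbb
  | aabbab => abab => ab => ε
  | bbbbb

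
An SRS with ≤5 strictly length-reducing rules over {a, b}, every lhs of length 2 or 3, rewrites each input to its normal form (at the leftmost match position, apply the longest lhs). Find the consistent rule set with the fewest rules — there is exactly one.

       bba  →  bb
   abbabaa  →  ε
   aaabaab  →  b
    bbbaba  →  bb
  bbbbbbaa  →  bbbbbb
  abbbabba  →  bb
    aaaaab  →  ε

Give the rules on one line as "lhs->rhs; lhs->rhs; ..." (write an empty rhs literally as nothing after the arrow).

aa->; ab->; ba->b; bab->

  | bba => bb
  | abbabaa => babaa => aa => ε
  | aaabaab => abaab => aab => b
  | bbbaba => bba => bb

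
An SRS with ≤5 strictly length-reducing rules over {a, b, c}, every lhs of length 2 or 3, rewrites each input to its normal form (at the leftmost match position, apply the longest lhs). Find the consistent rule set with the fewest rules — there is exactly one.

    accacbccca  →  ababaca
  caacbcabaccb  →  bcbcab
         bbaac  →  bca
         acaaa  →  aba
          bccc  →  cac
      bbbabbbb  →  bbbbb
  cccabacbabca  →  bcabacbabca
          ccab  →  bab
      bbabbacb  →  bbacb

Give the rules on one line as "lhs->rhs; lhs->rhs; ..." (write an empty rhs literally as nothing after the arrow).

aa->c; abb->; bcc->ca; cc->b

  | accacbccca => abacbccca => abaccaca => ababaca
  | caacbcabaccb => cccbcabaccb => bcbcabaccb => bcbcababb => bcbcab
  | bbaac => bbcc => bca
  | acaaa => acca => aba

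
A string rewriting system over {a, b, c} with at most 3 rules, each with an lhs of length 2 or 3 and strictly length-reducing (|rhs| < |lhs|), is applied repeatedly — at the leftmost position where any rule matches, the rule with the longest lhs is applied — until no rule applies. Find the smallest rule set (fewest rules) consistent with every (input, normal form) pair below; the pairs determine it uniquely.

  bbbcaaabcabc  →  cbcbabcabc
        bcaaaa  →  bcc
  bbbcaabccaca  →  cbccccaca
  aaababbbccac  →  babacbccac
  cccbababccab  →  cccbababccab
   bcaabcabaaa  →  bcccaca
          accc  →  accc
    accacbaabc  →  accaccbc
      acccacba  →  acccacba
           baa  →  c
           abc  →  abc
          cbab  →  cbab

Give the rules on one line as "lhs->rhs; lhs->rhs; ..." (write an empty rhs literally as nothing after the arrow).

aa->b; bb->c

  | bbbcaaabcabc => cbcaaabcabc => cbcbabcabc
  | bcaaaa => bcbaa => bcbb => bcc
  | bbbcaabccaca => cbcaabccaca => cbcbbccaca => cbccccaca
  | aaababbbccac => bababbbccac => babacbccac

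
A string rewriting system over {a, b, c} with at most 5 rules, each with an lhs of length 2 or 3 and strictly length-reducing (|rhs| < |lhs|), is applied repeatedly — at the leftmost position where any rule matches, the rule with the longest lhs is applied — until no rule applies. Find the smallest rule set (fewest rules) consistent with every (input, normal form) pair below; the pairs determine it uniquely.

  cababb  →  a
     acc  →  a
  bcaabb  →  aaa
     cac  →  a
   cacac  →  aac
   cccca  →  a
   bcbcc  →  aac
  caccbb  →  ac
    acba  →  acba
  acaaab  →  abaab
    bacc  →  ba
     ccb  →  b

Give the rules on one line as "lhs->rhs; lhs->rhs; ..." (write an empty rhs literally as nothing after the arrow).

  | cababb => bbabb => abb => a
  | acc => a
  | bcaabb => aaabb => aaa
  | cac => bc => a

bb->; bc->a; ca->b; cc->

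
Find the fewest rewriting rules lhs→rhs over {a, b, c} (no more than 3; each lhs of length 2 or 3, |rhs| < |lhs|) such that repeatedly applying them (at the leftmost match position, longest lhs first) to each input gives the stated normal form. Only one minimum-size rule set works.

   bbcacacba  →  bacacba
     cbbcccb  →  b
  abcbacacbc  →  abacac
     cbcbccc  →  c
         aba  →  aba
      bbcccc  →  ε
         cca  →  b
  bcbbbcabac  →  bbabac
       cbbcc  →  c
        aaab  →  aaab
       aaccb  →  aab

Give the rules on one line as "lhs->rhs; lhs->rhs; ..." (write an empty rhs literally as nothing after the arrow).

  | bbcacacba => bacacba
  | cbbcccb => cbccb => ccb => b
  | abcbacacbc => abacacbc => abacac
  | cbcbccc => cbccc => ccc => c

bc->; cc->; cca->b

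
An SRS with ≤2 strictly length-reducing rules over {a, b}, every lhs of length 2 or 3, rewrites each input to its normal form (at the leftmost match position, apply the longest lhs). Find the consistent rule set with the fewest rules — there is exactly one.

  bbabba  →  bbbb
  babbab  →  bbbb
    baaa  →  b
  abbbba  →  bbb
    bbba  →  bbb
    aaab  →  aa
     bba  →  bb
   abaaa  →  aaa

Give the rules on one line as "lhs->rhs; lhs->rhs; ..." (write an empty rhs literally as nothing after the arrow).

ab->; ba->b

  | bbabba => bbbba => bbbb
  | babbab => bbbab => bbbb
  | baaa => baa => ba => b
  | abbbba => bbba => bbb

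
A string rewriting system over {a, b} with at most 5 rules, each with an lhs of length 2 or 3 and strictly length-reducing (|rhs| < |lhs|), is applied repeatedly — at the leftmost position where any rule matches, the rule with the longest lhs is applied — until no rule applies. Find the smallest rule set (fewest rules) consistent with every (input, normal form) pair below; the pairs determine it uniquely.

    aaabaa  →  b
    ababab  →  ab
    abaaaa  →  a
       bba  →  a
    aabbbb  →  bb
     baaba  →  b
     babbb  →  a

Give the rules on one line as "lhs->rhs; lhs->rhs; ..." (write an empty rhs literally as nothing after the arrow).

aa->b; ba->a; baa->a; bbb->

  | aaabaa => babaa => abaa => aa => b
  | ababab => aabab => bbab => bab => ab
  | abaaaa => aaaa => baa => a
  | bba => ba => a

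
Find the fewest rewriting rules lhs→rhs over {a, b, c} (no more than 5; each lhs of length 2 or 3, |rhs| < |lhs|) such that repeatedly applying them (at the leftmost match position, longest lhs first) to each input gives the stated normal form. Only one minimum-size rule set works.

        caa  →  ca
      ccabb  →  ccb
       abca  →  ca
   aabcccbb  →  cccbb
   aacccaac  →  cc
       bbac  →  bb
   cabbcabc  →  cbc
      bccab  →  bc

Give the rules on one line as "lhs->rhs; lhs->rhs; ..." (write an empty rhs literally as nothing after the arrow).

  | caa => ca
  | ccabb => ccb
  | abca => ca
  | aabcccbb => abcccbb => cccbb

aa->a; ab->; ac->; bcc->bc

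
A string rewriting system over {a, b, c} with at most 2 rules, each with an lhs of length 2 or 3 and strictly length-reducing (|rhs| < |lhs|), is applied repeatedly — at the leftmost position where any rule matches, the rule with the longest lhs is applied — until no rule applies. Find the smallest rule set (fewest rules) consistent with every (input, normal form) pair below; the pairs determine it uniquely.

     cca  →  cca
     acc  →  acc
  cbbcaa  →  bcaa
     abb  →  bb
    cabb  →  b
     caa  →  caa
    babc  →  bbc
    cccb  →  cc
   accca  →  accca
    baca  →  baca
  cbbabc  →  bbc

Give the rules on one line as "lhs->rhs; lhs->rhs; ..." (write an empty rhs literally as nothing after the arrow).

ab->b; cb->

  | cca
  | acc
  | cbbcaa => bcaa
  | abb => bb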